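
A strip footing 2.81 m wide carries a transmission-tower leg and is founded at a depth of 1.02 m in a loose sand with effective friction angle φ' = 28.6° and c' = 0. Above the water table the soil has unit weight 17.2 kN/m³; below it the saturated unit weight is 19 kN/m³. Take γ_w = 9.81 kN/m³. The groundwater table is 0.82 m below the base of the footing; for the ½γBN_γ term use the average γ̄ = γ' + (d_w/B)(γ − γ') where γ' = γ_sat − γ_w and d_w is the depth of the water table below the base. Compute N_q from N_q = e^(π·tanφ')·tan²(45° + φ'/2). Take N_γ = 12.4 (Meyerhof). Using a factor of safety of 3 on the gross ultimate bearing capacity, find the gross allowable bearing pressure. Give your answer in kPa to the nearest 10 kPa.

q_all ≈ 160 kPa

N_q = e^(π·tan28.6°)·tan²(59.3°) = 15.73.
q = γ·D_f = 17.2 × 1.02 = 17.544 kPa.
γ' = 9.19 kN/m³; averaging over the depth B below the base, γ̄ = γ' + (d_w/B)(γ − γ') = 11.527 kN/m³.
q·N_q = 17.544 × 15.728 = 275.93 kPa
0.5·γ·B·N_γ = 0.5 × 11.527 × 2.81 × 12.4 = 200.83 kPa
q_ult = 275.93 + 200.83 = 476.76 kPa.
q_all = 476.76 / 3 = 158.92 kPa.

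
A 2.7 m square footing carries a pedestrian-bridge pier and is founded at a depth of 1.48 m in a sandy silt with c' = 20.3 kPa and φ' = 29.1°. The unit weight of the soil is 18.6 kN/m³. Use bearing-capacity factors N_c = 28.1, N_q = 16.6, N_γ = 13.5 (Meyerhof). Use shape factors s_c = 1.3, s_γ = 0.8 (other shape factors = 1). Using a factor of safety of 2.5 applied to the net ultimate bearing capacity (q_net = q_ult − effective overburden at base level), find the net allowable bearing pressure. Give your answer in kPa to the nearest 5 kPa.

q = γ·D_f = 18.6 × 1.48 = 27.528 kPa.
c·N_c·s_c = 20.3 × 28.1 × 1.3 = 741.56 kPa
q·N_q = 27.528 × 16.6 = 456.96 kPa
0.5·γ·B·N_γ·s_γ = 0.5 × 18.6 × 2.7 × 13.5 × 0.8 = 271.19 kPa
q_ult = 741.56 + 456.96 + 271.19 = 1469.7 kPa.
Net ultimate: q_net = 1469.7 − 27.528 = 1442.2 kPa.
q_all(net) = 1442.2 / 2.5 = 576.87 kPa.

q_all(net) ≈ 575 kPa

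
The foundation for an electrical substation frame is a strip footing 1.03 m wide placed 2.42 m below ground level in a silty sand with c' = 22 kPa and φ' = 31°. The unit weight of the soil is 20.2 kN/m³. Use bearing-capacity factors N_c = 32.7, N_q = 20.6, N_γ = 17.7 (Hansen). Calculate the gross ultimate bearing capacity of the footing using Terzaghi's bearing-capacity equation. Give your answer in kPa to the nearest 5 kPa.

q_ult ≈ 1910 kPa

Effective surcharge at the founding depth q = γ·D_f = 20.2 × 2.42 = 48.884 kPa.
q_ult = c·N_c + q·N_q + 0.5·γ·B·N_γ
     = 22 × 32.7 + 48.884 × 20.6 + 0.5 × 20.2 × 1.03 × 17.7
     = 719.4 + 1007 + 184.13 = 1910.5 kPa.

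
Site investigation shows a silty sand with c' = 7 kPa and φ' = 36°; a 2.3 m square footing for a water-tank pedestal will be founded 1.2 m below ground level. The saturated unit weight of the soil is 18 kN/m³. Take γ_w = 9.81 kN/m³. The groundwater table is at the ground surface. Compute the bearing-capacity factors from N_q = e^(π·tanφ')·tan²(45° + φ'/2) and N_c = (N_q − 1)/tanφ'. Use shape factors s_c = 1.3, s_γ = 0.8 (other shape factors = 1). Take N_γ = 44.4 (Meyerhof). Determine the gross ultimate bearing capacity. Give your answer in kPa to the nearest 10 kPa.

q_ult ≈ 1170 kPa

tan36° = 0.7265, so N_q = e^(π×0.7265)·tan²(63°) = 9.801 × 3.852 = 37.75.
N_c = (37.75 − 1)/tan36° = 50.59.
With the water table at the surface the whole profile is submerged: γ' = 18 − 9.81 = 8.19 kN/m³, so q = γ'·D_f = 9.828 kPa; the same γ' applies in the ½γBN_γ term.
q_ult = c·N_c·s_c + q·N_q + 0.5·γ·B·N_γ·s_γ
     = 7 × 50.585 × 1.3 + 9.828 × 37.752 + 0.5 × 8.19 × 2.3 × 44.4 × 0.8
     = 460.33 + 371.03 + 334.55 = 1165.9 kPa.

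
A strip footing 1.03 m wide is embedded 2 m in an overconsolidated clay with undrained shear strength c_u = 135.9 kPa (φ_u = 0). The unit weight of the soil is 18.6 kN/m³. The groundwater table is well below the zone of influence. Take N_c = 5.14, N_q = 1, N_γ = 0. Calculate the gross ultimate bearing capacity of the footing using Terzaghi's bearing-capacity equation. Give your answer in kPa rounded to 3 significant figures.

q_ult ≈ 736 kPa

Overburden at base level: q = 18.6 × 2 = 37.2 kPa.
Cohesion term c·N_c = 135.9 × 5.14 = 698.53 kPa; surcharge term q·N_q = 37.2 × 1 = 37.2 kPa.
q_ult = 698.53 + 37.2 = 735.73 kPa.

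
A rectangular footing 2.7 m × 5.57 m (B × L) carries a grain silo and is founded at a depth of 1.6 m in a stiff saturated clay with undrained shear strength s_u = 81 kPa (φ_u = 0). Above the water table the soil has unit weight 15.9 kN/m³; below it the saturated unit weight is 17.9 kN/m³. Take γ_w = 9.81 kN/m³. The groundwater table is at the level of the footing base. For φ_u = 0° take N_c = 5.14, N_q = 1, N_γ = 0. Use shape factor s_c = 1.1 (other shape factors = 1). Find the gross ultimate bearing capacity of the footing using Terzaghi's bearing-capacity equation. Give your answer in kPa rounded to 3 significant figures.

Overburden at base level: q = 15.9 × 1.6 = 25.44 kPa.
Cohesion term c·N_c·s_c = 81 × 5.14 × 1.1 = 457.97 kPa; surcharge term q·N_q = 25.44 × 1 = 25.44 kPa.
q_ult = 457.97 + 25.44 = 483.41 kPa.

q_ult ≈ 483 kPa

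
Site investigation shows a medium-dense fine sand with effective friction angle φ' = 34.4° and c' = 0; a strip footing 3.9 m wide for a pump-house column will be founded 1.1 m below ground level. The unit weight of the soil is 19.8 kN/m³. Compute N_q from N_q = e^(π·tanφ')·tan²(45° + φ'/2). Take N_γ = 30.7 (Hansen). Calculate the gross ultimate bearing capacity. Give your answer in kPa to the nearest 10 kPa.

q_ult ≈ 1860 kPa

tan34.4° = 0.6847, so N_q = e^(π×0.6847)·tan²(62.2°) = 8.594 × 3.597 = 30.92.
q = γ·D_f = 19.8 × 1.1 = 21.78 kPa.
q·N_q = 21.78 × 30.917 = 673.36 kPa
0.5·γ·B·N_γ = 0.5 × 19.8 × 3.9 × 30.7 = 1185.3 kPa
q_ult = 673.36 + 1185.3 = 1858.7 kPa.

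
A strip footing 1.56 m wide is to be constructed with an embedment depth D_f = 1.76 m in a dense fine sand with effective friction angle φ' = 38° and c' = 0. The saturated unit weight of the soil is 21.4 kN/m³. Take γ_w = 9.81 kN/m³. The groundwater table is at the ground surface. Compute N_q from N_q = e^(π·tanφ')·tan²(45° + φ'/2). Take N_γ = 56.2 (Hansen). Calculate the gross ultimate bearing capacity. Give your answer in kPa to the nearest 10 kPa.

q_ult ≈ 1510 kPa

tan38° = 0.7813, so N_q = e^(π×0.7813)·tan²(64°) = 11.64 × 4.204 = 48.93.
With the water table at the surface the whole profile is submerged: γ' = 21.4 − 9.81 = 11.59 kN/m³, so q = γ'·D_f = 20.398 kPa; the same γ' applies in the ½γBN_γ term.
q_ult = q·N_q + 0.5·γ·B·N_γ
     = 20.398 × 48.933 + 0.5 × 11.59 × 1.56 × 56.2
     = 998.16 + 508.06 = 1506.2 kPa.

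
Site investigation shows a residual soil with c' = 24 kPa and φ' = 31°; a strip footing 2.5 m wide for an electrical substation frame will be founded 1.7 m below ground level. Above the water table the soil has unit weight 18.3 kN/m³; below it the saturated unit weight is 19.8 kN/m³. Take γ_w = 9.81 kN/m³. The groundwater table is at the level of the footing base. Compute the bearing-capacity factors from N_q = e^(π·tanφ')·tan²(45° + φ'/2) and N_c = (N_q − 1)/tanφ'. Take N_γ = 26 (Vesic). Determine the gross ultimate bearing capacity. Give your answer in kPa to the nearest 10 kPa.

q_ult ≈ 1750 kPa

tan31° = 0.6009, so N_q = e^(π×0.6009)·tan²(60.5°) = 6.604 × 3.124 = 20.63.
N_c = (20.63 − 1)/tan31° = 32.67.
q = γ·D_f = 18.3 × 1.7 = 31.11 kPa.
For the ½γBN_γ term take γ' = 19.8 − 9.81 = 9.99 kN/m³ (soil below base is submerged).
c·N_c = 24 × 32.671 = 784.11 kPa
q·N_q = 31.11 × 20.631 = 641.82 kPa
0.5·γ·B·N_γ = 0.5 × 9.99 × 2.5 × 26 = 324.68 kPa
q_ult = 784.11 + 641.82 + 324.68 = 1750.6 kPa.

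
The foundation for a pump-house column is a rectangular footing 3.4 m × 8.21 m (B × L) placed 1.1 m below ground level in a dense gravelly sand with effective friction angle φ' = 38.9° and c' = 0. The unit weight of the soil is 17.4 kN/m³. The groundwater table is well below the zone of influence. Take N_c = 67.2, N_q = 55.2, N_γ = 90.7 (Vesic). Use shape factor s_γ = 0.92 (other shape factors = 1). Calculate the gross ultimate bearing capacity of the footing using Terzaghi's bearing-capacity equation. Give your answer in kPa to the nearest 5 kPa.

q_ult ≈ 3525 kPa

q = γ·D_f = 17.4 × 1.1 = 19.14 kPa.
q·N_q = 19.14 × 55.2 = 1056.5 kPa
0.5·γ·B·N_γ·s_γ = 0.5 × 17.4 × 3.4 × 90.7 × 0.92 = 2468.3 kPa
q_ult = 1056.5 + 2468.3 = 3524.8 kPa.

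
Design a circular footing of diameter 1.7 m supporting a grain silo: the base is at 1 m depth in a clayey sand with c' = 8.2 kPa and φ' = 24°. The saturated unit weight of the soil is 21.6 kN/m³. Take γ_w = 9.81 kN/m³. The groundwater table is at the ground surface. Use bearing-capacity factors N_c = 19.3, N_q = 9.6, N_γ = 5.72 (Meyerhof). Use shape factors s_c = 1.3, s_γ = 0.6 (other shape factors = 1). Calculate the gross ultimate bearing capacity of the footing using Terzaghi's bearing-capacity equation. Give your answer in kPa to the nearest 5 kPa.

γ' = 21.6 − 9.81 = 11.79 kN/m³ (submerged throughout). q = 11.79 × 1 = 11.79 kPa; the same γ' applies in the ½γBN_γ term.
c·N_c·s_c = 8.2 × 19.3 × 1.3 = 205.74 kPa
q·N_q = 11.79 × 9.6 = 113.18 kPa
0.5·γ·B·N_γ·s_γ = 0.5 × 11.79 × 1.7 × 5.72 × 0.6 = 34.394 kPa
q_ult = 205.74 + 113.18 + 34.394 = 353.32 kPa.

q_ult ≈ 355 kPa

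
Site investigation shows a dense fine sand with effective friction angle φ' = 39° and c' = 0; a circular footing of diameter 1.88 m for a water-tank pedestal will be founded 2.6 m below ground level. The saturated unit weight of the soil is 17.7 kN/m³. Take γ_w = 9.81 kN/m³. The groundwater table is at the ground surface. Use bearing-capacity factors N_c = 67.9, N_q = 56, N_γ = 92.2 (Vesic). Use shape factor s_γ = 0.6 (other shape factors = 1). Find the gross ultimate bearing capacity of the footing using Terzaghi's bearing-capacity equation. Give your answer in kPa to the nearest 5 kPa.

q_ult ≈ 1560 kPa

With the water table at the surface the whole profile is submerged: γ' = 17.7 − 9.81 = 7.89 kN/m³, so q = γ'·D_f = 20.514 kPa; the same γ' applies in the ½γBN_γ term.
q_ult = q·N_q + 0.5·γ·B·N_γ·s_γ
     = 20.514 × 56 + 0.5 × 7.89 × 1.88 × 92.2 × 0.6
     = 1148.8 + 410.29 = 1559.1 kPa.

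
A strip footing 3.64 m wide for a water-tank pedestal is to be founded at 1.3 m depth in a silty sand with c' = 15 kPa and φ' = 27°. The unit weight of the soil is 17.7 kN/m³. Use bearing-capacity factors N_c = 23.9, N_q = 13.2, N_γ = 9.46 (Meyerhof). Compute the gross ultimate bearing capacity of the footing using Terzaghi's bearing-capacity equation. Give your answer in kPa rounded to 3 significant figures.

q = γ·D_f = 17.7 × 1.3 = 23.01 kPa.
c·N_c = 15 × 23.9 = 358.5 kPa
q·N_q = 23.01 × 13.2 = 303.73 kPa
0.5·γ·B·N_γ = 0.5 × 17.7 × 3.64 × 9.46 = 304.74 kPa
q_ult = 358.5 + 303.73 + 304.74 = 966.98 kPa.

q_ult ≈ 967 kPa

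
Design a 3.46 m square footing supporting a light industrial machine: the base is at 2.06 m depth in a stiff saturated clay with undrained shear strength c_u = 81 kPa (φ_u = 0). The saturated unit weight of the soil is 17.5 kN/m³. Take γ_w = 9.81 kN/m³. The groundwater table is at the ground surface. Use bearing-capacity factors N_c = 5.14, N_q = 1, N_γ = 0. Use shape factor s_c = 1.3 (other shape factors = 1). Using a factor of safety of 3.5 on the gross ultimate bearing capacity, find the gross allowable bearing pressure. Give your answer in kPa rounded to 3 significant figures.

q_all ≈ 159 kPa

γ' = 17.5 − 9.81 = 7.69 kN/m³ (submerged throughout). q = 7.69 × 2.06 = 15.841 kPa.
c·N_c·s_c = 81 × 5.14 × 1.3 = 541.24 kPa
q·N_q = 15.841 × 1 = 15.841 kPa
q_ult = 541.24 + 15.841 = 557.08 kPa.
q_all = 557.08 / 3.5 = 159.17 kPa.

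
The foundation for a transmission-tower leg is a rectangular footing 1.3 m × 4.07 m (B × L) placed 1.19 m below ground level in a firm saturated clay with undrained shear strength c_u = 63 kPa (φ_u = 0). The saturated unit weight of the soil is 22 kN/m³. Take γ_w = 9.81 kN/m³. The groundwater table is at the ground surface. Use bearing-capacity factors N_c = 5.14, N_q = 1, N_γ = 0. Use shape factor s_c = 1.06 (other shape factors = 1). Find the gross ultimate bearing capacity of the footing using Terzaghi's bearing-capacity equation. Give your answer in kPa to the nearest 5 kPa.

Water table at ground surface, so effective unit weight γ' = 22 − 9.81 = 12.19 kN/m³ is used throughout; overburden q = 12.19 × 1.19 = 14.506 kPa.
Cohesion term c·N_c·s_c = 63 × 5.14 × 1.06 = 343.25 kPa; surcharge term q·N_q = 14.506 × 1 = 14.506 kPa.
q_ult = 343.25 + 14.506 = 357.76 kPa.

q_ult ≈ 360 kPa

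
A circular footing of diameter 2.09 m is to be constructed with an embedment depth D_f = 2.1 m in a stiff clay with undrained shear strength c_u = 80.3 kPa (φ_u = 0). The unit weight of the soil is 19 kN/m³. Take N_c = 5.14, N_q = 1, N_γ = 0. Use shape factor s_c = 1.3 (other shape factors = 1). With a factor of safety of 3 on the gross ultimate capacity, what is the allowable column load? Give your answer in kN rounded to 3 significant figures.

P_all ≈ 659 kN

q = γ·D_f = 19 × 2.1 = 39.9 kPa.
c·N_c·s_c = 80.3 × 5.14 × 1.3 = 536.56 kPa
q·N_q = 39.9 × 1 = 39.9 kPa
q_ult = 536.56 + 39.9 = 576.46 kPa.
Gross allowable pressure q_all = 576.46 / 3 = 192.15 kPa.
Footing area = 3.4307 m², so allowable column load = 192.15 × 3.4307 = 659.23 kN.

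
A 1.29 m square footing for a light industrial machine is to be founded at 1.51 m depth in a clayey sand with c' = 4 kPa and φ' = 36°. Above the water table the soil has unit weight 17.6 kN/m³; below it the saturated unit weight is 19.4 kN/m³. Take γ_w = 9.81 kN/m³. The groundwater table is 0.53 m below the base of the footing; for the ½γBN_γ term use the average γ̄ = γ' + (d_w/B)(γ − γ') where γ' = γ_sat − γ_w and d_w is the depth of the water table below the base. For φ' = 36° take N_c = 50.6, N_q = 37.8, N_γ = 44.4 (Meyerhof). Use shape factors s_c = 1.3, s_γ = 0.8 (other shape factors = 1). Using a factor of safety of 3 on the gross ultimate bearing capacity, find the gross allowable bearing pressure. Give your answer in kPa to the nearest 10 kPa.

q = γ·D_f = 17.6 × 1.51 = 26.576 kPa.
γ' = 9.59 kN/m³; averaging over the depth B below the base, γ̄ = γ' + (d_w/B)(γ − γ') = 12.881 kN/m³.
c·N_c·s_c = 4 × 50.6 × 1.3 = 263.12 kPa
q·N_q = 26.576 × 37.8 = 1004.6 kPa
0.5·γ·B·N_γ·s_γ = 0.5 × 12.881 × 1.29 × 44.4 × 0.8 = 295.11 kPa
q_ult = 263.12 + 1004.6 + 295.11 = 1562.8 kPa.
q_all = 1562.8 / 3 = 520.93 kPa.

q_all ≈ 520 kPa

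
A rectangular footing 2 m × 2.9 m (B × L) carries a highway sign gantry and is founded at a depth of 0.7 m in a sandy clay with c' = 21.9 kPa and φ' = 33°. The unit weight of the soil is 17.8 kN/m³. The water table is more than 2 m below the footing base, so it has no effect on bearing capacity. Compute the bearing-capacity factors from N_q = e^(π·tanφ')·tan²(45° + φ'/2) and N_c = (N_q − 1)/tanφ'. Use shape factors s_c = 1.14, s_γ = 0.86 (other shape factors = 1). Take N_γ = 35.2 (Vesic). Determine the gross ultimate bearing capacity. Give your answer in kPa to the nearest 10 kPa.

tan33° = 0.6494, so N_q = e^(π×0.6494)·tan²(61.5°) = 7.692 × 3.392 = 26.09.
N_c = (26.09 − 1)/tan33° = 38.64.
q = γ·D_f = 17.8 × 0.7 = 12.46 kPa.
c·N_c·s_c = 21.9 × 38.638 × 1.14 = 964.64 kPa
q·N_q = 12.46 × 26.092 = 325.11 kPa
0.5·γ·B·N_γ·s_γ = 0.5 × 17.8 × 2 × 35.2 × 0.86 = 538.84 kPa
q_ult = 964.64 + 325.11 + 538.84 = 1828.6 kPa.

q_ult ≈ 1830 kPa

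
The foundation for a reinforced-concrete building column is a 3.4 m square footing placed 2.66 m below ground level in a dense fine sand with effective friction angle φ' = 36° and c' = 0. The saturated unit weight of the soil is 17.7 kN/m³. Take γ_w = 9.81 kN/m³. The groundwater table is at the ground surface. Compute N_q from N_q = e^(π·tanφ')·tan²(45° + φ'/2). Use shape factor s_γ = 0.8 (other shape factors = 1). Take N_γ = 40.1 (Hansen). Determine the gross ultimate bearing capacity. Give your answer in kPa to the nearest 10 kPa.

q_ult ≈ 1220 kPa

tan36° = 0.7265, so N_q = e^(π×0.7265)·tan²(63°) = 9.801 × 3.852 = 37.75.
γ' = 17.7 − 9.81 = 7.89 kN/m³ (submerged throughout). q = 7.89 × 2.66 = 20.987 kPa; the same γ' applies in the ½γBN_γ term.
q·N_q = 20.987 × 37.752 = 792.33 kPa
0.5·γ·B·N_γ·s_γ = 0.5 × 7.89 × 3.4 × 40.1 × 0.8 = 430.29 kPa
q_ult = 792.33 + 430.29 = 1222.6 kPa.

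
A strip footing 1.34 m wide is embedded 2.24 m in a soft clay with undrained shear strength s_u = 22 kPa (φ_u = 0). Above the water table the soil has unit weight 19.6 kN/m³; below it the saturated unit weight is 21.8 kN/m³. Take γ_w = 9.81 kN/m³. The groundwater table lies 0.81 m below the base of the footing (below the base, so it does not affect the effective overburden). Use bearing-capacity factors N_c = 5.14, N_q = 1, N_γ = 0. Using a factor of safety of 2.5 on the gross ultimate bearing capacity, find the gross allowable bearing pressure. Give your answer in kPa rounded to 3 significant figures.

Effective surcharge at the founding depth q = γ·D_f = 19.6 × 2.24 = 43.904 kPa.
q_ult = c·N_c + q·N_q
     = 22 × 5.14 + 43.904 × 1
     = 113.08 + 43.904 = 156.98 kPa.
q_all = 156.98 / 2.5 = 62.794 kPa.

q_all ≈ 62.8 kPa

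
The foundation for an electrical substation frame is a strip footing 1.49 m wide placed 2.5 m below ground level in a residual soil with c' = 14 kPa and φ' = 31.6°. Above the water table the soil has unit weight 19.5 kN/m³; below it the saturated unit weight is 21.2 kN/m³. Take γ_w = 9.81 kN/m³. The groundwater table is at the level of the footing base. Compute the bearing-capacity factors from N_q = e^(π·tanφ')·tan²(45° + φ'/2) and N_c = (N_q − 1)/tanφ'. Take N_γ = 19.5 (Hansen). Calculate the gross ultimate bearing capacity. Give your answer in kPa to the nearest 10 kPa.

tan31.6° = 0.6152, so N_q = e^(π×0.6152)·tan²(60.8°) = 6.908 × 3.202 = 22.12.
N_c = (22.12 − 1)/tan31.6° = 34.33.
Effective surcharge at the founding depth q = γ·D_f = 19.5 × 2.5 = 48.75 kPa.
The water table coincides with the base, so in the self-weight term γ → γ' = 11.39 kN/m³.
q_ult = c·N_c + q·N_q + 0.5·γ·B·N_γ
     = 14 × 34.326 + 48.75 × 22.117 + 0.5 × 11.39 × 1.49 × 19.5
     = 480.56 + 1078.2 + 165.47 = 1724.2 kPa.

q_ult ≈ 1720 kPa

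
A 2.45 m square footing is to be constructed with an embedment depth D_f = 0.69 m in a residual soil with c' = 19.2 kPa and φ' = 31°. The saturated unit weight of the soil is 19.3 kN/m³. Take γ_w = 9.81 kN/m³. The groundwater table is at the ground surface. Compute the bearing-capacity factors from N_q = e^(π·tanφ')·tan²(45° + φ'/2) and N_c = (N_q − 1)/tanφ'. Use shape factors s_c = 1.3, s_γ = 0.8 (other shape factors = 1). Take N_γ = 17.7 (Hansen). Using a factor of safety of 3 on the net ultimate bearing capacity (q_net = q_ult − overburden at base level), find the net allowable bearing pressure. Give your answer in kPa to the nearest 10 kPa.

q_all(net) ≈ 370 kPa

N_q = e^(π·tan31°)·tan²(60.5°) = 20.63; N_c = (N_q − 1)/tanφ' = 32.67.
γ' = 19.3 − 9.81 = 9.49 kN/m³ (submerged throughout). q = 9.49 × 0.69 = 6.5481 kPa; the same γ' applies in the ½γBN_γ term.
c·N_c·s_c = 19.2 × 32.671 × 1.3 = 815.47 kPa
q·N_q = 6.5481 × 20.631 = 135.09 kPa
0.5·γ·B·N_γ·s_γ = 0.5 × 9.49 × 2.45 × 17.7 × 0.8 = 164.61 kPa
q_ult = 815.47 + 135.09 + 164.61 = 1115.2 kPa.
q_net = 1115.2 − 6.5481 = 1108.6 kPa.
q_all(net) = 1108.6 / 3 = 369.54 kPa.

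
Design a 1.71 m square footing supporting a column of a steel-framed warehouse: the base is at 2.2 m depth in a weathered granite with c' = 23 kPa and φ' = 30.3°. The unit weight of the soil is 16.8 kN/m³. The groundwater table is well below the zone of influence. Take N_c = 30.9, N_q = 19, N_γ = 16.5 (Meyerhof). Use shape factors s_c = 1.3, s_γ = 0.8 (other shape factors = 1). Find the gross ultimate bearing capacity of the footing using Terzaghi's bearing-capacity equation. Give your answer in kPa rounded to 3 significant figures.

q_ult ≈ 1820 kPa

Effective surcharge at the founding depth q = γ·D_f = 16.8 × 2.2 = 36.96 kPa.
q_ult = c·N_c·s_c + q·N_q + 0.5·γ·B·N_γ·s_γ
     = 23 × 30.9 × 1.3 + 36.96 × 19 + 0.5 × 16.8 × 1.71 × 16.5 × 0.8
     = 923.91 + 702.24 + 189.6 = 1815.8 kPa.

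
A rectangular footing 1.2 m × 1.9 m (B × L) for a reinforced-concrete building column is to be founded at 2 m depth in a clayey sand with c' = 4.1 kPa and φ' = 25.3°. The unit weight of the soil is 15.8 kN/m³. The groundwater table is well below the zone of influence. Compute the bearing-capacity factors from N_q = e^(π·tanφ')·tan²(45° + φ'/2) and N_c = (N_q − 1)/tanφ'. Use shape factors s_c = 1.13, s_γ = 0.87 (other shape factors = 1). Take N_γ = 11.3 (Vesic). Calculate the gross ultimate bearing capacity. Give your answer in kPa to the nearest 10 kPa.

q_ult ≈ 540 kPa

tan25.3° = 0.4727, so N_q = e^(π×0.4727)·tan²(57.65°) = 4.415 × 2.493 = 11.
N_c = (11 − 1)/tan25.3° = 21.17.
q = γ·D_f = 15.8 × 2 = 31.6 kPa.
c·N_c·s_c = 4.1 × 21.166 × 1.13 = 98.06 kPa
q·N_q = 31.6 × 11.005 = 347.76 kPa
0.5·γ·B·N_γ·s_γ = 0.5 × 15.8 × 1.2 × 11.3 × 0.87 = 93.198 kPa
q_ult = 98.06 + 347.76 + 93.198 = 539.01 kPa.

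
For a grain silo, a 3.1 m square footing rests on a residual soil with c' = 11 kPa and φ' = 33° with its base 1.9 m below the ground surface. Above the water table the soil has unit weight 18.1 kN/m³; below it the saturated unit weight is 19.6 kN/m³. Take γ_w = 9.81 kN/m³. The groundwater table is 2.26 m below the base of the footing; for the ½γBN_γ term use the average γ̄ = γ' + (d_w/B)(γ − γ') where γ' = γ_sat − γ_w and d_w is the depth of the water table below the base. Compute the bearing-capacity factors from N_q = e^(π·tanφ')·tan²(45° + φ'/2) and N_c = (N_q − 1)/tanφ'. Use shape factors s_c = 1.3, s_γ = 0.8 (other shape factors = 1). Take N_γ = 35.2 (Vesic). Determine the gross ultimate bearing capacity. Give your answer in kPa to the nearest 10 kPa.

q_ult ≈ 2140 kPa

tan33° = 0.6494, so N_q = e^(π×0.6494)·tan²(61.5°) = 7.692 × 3.392 = 26.09.
N_c = (26.09 − 1)/tan33° = 38.64.
q = γ·D_f = 18.1 × 1.9 = 34.39 kPa.
γ' = 9.79 kN/m³; averaging over the depth B below the base, γ̄ = γ' + (d_w/B)(γ − γ') = 15.848 kN/m³.
c·N_c·s_c = 11 × 38.638 × 1.3 = 552.53 kPa
q·N_q = 34.39 × 26.092 = 897.3 kPa
0.5·γ·B·N_γ·s_γ = 0.5 × 15.848 × 3.1 × 35.2 × 0.8 = 691.74 kPa
q_ult = 552.53 + 897.3 + 691.74 = 2141.6 kPa.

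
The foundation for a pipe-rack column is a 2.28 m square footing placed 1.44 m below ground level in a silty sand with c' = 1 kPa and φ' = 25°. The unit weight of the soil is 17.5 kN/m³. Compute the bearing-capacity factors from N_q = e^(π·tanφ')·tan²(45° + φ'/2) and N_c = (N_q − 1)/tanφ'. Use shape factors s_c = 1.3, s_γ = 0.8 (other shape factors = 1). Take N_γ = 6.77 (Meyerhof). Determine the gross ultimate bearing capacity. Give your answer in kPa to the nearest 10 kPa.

tan25° = 0.4663, so N_q = e^(π×0.4663)·tan²(57.5°) = 4.327 × 2.464 = 10.66.
N_c = (10.66 − 1)/tan25° = 20.72.
Effective surcharge at the founding depth q = γ·D_f = 17.5 × 1.44 = 25.2 kPa.
q_ult = c·N_c·s_c + q·N_q + 0.5·γ·B·N_γ·s_γ
     = 1 × 20.721 × 1.3 + 25.2 × 10.662 + 0.5 × 17.5 × 2.28 × 6.77 × 0.8
     = 26.937 + 268.69 + 108.05 = 403.67 kPa.

q_ult ≈ 400 kPa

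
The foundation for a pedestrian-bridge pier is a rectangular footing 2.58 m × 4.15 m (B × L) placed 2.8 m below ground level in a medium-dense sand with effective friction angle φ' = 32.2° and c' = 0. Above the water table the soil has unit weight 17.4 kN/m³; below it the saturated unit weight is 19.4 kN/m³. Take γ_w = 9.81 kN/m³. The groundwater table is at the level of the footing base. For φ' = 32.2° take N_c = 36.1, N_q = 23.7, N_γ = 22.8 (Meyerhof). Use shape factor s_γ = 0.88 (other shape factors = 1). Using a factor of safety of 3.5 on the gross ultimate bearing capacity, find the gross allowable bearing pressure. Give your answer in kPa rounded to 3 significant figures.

q = γ·D_f = 17.4 × 2.8 = 48.72 kPa.
For the ½γBN_γ term take γ' = 19.4 − 9.81 = 9.59 kN/m³ (soil below base is submerged).
q·N_q = 48.72 × 23.7 = 1154.7 kPa
0.5·γ·B·N_γ·s_γ = 0.5 × 9.59 × 2.58 × 22.8 × 0.88 = 248.21 kPa
q_ult = 1154.7 + 248.21 = 1402.9 kPa.
q_all = 1402.9 / 3.5 = 400.82 kPa.

q_all ≈ 401 kPa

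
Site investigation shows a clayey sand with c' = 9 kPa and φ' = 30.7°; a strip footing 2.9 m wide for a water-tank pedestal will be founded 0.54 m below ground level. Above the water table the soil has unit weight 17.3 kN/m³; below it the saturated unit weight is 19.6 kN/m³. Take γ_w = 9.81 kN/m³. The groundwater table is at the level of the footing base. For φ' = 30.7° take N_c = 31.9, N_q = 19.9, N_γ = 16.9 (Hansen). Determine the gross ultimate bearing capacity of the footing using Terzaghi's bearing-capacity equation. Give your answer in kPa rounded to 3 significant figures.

Effective surcharge at the founding depth q = γ·D_f = 17.3 × 0.54 = 9.342 kPa.
The water table coincides with the base, so in the self-weight term γ → γ' = 9.79 kN/m³.
q_ult = c·N_c + q·N_q + 0.5·γ·B·N_γ
     = 9 × 31.9 + 9.342 × 19.9 + 0.5 × 9.79 × 2.9 × 16.9
     = 287.1 + 185.91 + 239.9 = 712.91 kPa.

q_ult ≈ 713 kPa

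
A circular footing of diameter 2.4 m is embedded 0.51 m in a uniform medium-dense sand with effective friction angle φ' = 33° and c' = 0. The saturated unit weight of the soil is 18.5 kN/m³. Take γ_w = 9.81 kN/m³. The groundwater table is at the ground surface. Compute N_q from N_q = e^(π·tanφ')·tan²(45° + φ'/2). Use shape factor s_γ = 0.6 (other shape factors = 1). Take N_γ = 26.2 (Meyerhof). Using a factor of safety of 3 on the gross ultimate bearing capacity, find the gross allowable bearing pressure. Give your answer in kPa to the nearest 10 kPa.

q_all ≈ 90 kPa

N_q = e^(π·tan33°)·tan²(61.5°) = 26.09.
γ' = 18.5 − 9.81 = 8.69 kN/m³ (submerged throughout). q = 8.69 × 0.51 = 4.4319 kPa; the same γ' applies in the ½γBN_γ term.
q·N_q = 4.4319 × 26.092 = 115.64 kPa
0.5·γ·B·N_γ·s_γ = 0.5 × 8.69 × 2.4 × 26.2 × 0.6 = 163.93 kPa
q_ult = 115.64 + 163.93 = 279.57 kPa.
q_all = 279.57 / 3 = 93.188 kPa.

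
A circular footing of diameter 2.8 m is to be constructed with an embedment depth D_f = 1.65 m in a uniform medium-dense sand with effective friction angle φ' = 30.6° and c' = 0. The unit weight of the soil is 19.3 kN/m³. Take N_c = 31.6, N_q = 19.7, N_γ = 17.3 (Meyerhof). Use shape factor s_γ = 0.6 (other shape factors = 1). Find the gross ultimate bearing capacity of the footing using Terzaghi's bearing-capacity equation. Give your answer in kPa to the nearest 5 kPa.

q_ult ≈ 910 kPa

q = γ·D_f = 19.3 × 1.65 = 31.845 kPa.
q·N_q = 31.845 × 19.7 = 627.35 kPa
0.5·γ·B·N_γ·s_γ = 0.5 × 19.3 × 2.8 × 17.3 × 0.6 = 280.47 kPa
q_ult = 627.35 + 280.47 = 907.81 kPa.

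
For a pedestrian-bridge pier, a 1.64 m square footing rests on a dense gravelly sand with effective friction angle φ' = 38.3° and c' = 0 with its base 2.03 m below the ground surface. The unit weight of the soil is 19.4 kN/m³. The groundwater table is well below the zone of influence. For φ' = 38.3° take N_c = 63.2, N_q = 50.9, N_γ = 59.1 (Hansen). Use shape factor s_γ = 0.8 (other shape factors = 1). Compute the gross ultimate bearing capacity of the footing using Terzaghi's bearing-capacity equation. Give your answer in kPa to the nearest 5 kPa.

q = γ·D_f = 19.4 × 2.03 = 39.382 kPa.
q·N_q = 39.382 × 50.9 = 2004.5 kPa
0.5·γ·B·N_γ·s_γ = 0.5 × 19.4 × 1.64 × 59.1 × 0.8 = 752.13 kPa
q_ult = 2004.5 + 752.13 = 2756.7 kPa.

q_ult ≈ 2755 kPa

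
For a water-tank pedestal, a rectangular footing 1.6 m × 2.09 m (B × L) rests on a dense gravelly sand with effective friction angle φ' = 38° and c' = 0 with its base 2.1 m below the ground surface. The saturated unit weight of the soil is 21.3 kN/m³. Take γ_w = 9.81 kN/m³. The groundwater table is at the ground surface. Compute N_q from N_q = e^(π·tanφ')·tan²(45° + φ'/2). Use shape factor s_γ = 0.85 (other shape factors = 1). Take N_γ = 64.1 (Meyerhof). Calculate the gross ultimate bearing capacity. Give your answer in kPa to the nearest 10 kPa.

tan38° = 0.7813, so N_q = e^(π×0.7813)·tan²(64°) = 11.64 × 4.204 = 48.93.
With the water table at the surface the whole profile is submerged: γ' = 21.3 − 9.81 = 11.49 kN/m³, so q = γ'·D_f = 24.129 kPa; the same γ' applies in the ½γBN_γ term.
q_ult = q·N_q + 0.5·γ·B·N_γ·s_γ
     = 24.129 × 48.933 + 0.5 × 11.49 × 1.6 × 64.1 × 0.85
     = 1180.7 + 500.83 = 1681.5 kPa.

q_ult ≈ 1680 kPa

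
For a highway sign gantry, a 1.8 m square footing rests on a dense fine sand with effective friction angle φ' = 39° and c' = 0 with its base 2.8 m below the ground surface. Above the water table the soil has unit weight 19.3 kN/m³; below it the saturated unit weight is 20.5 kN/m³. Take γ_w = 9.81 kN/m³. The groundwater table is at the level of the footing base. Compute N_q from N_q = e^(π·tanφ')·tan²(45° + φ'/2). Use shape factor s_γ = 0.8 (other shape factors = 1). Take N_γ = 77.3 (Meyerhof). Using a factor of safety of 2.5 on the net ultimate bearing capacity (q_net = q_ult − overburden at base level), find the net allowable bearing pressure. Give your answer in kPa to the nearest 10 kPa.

N_q = e^(π·tan39°)·tan²(64.5°) = 55.96.
q = γ·D_f = 19.3 × 2.8 = 54.04 kPa.
For the ½γBN_γ term take γ' = 20.5 − 9.81 = 10.69 kN/m³ (soil below base is submerged).
q·N_q = 54.04 × 55.957 = 3023.9 kPa
0.5·γ·B·N_γ·s_γ = 0.5 × 10.69 × 1.8 × 77.3 × 0.8 = 594.96 kPa
q_ult = 3023.9 + 594.96 = 3618.9 kPa.
q_net = 3618.9 − 54.04 = 3564.9 kPa.
q_all(net) = 3564.9 / 2.5 = 1425.9 kPa.

q_all(net) ≈ 1430 kPa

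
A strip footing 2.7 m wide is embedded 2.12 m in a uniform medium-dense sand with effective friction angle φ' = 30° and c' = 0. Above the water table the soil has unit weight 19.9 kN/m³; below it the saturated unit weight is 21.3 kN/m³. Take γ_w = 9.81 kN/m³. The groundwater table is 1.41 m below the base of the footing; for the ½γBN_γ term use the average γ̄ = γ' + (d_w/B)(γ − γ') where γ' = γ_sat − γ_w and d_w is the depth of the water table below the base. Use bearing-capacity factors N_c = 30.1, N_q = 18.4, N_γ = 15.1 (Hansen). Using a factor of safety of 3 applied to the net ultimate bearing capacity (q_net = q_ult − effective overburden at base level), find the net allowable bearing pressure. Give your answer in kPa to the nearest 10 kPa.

Overburden at base level: q = 19.9 × 2.12 = 42.188 kPa.
The water table is 1.41 m below the base (< B = 2.7 m), so the ½γBN_γ term uses γ̄ = γ' + (d_w/B)(γ − γ') = 11.49 + (1.41/2.7)(19.9 − 11.49) = 15.882 kN/m³.
Surcharge term q·N_q = 42.188 × 18.4 = 776.26 kPa; self-weight term 0.5·γ·B·N_γ = 0.5 × 15.882 × 2.7 × 15.1 = 323.75 kPa.
q_ult = 776.26 + 323.75 = 1100 kPa.
Net ultimate: q_net = 1100 − 42.188 = 1057.8 kPa.
q_all(net) = 1057.8 / 3 = 352.61 kPa.

q_all(net) ≈ 350 kPa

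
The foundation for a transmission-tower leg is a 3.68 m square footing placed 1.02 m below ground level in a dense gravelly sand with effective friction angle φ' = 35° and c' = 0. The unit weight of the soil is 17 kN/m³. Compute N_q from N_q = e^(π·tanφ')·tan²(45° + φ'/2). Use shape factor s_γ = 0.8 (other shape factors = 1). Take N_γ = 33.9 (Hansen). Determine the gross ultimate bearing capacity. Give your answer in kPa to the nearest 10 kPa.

tan35° = 0.7002, so N_q = e^(π×0.7002)·tan²(62.5°) = 9.023 × 3.69 = 33.3.
Overburden at base level: q = 17 × 1.02 = 17.34 kPa.
Surcharge term q·N_q = 17.34 × 33.296 = 577.35 kPa; self-weight term 0.5·γ·B·N_γ·s_γ = 0.5 × 17 × 3.68 × 33.9 × 0.8 = 848.31 kPa.
q_ult = 577.35 + 848.31 = 1425.7 kPa.

q_ult ≈ 1430 kPa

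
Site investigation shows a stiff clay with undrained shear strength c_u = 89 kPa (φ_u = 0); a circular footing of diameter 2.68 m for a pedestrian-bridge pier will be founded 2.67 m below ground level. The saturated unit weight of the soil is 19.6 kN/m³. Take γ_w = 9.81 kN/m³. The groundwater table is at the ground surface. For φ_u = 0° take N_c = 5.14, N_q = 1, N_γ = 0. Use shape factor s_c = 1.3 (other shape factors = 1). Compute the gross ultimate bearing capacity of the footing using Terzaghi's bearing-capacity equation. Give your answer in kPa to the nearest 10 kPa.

q_ult ≈ 620 kPa

Water table at ground surface, so effective unit weight γ' = 19.6 − 9.81 = 9.79 kN/m³ is used throughout; overburden q = 9.79 × 2.67 = 26.139 kPa.
Cohesion term c·N_c·s_c = 89 × 5.14 × 1.3 = 594.7 kPa; surcharge term q·N_q = 26.139 × 1 = 26.139 kPa.
q_ult = 594.7 + 26.139 = 620.84 kPa.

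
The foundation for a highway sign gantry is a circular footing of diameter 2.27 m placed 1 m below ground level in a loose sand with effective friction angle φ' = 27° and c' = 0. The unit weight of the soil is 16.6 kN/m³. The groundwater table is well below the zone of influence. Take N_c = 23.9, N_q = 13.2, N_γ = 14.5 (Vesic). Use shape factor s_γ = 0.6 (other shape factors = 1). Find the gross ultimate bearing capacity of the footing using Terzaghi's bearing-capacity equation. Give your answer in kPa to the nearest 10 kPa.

q_ult ≈ 380 kPa

Overburden at base level: q = 16.6 × 1 = 16.6 kPa.
Surcharge term q·N_q = 16.6 × 13.2 = 219.12 kPa; self-weight term 0.5·γ·B·N_γ·s_γ = 0.5 × 16.6 × 2.27 × 14.5 × 0.6 = 163.92 kPa.
q_ult = 219.12 + 163.92 = 383.04 kPa.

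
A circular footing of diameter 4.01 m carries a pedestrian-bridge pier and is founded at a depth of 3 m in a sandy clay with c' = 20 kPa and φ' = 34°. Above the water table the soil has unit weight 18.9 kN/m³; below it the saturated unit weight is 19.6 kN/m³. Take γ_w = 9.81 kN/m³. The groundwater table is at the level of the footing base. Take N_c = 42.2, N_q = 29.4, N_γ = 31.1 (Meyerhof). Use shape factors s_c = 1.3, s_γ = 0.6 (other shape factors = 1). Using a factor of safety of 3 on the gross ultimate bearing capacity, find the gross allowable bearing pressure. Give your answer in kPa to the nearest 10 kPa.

Effective surcharge at the founding depth q = γ·D_f = 18.9 × 3 = 56.7 kPa.
The water table coincides with the base, so in the self-weight term γ → γ' = 9.79 kN/m³.
q_ult = c·N_c·s_c + q·N_q + 0.5·γ·B·N_γ·s_γ
     = 20 × 42.2 × 1.3 + 56.7 × 29.4 + 0.5 × 9.79 × 4.01 × 31.1 × 0.6
     = 1097.2 + 1667 + 366.28 = 3130.5 kPa.
q_all = 3130.5 / 3 = 1043.5 kPa.

q_all ≈ 1040 kPa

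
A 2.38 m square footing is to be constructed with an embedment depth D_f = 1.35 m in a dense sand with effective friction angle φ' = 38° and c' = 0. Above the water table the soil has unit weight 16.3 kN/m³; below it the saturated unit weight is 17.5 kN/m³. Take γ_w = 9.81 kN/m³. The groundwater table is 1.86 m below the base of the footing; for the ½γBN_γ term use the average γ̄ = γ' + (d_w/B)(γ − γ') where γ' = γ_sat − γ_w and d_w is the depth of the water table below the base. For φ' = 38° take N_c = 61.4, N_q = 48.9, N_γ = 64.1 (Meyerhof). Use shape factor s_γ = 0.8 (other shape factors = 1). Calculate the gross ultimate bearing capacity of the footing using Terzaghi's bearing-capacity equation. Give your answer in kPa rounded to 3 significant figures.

q_ult ≈ 1960 kPa

Effective surcharge at the founding depth q = γ·D_f = 16.3 × 1.35 = 22.005 kPa.
With d_w = 1.86 m < B, γ̄ = 7.69 + (1.86/2.38) × (16.3 − 7.69) = 14.419 kN/m³.
q_ult = q·N_q + 0.5·γ·B·N_γ·s_γ
     = 22.005 × 48.9 + 0.5 × 14.419 × 2.38 × 64.1 × 0.8
     = 1076 + 879.88 = 1955.9 kPa.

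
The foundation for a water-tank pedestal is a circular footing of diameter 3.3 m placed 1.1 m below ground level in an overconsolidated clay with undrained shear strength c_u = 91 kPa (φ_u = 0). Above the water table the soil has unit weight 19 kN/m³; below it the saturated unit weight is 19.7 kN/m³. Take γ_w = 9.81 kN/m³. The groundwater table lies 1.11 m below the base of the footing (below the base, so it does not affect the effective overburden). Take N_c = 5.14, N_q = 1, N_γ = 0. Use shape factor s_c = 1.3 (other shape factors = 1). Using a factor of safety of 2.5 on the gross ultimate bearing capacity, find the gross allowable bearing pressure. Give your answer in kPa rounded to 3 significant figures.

q = γ·D_f = 19 × 1.1 = 20.9 kPa.
c·N_c·s_c = 91 × 5.14 × 1.3 = 608.06 kPa
q·N_q = 20.9 × 1 = 20.9 kPa
q_ult = 608.06 + 20.9 = 628.96 kPa.
q_all = 628.96 / 2.5 = 251.58 kPa.

q_all ≈ 252 kPa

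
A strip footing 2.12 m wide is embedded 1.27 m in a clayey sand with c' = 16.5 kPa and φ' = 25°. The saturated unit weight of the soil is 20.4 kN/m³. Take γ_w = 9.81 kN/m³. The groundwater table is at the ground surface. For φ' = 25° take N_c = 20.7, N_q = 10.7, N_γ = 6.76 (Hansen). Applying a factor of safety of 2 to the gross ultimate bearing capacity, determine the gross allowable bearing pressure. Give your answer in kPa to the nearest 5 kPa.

q_all ≈ 280 kPa

Water table at ground surface, so effective unit weight γ' = 20.4 − 9.81 = 10.59 kN/m³ is used throughout; overburden q = 10.59 × 1.27 = 13.449 kPa; the same γ' applies in the ½γBN_γ term.
Cohesion term c·N_c = 16.5 × 20.7 = 341.55 kPa; surcharge term q·N_q = 13.449 × 10.7 = 143.91 kPa; self-weight term 0.5·γ·B·N_γ = 0.5 × 10.59 × 2.12 × 6.76 = 75.884 kPa.
q_ult = 341.55 + 143.91 + 75.884 = 561.34 kPa.
q_all = q_ult / FS = 561.34 / 2 = 280.67 kPa.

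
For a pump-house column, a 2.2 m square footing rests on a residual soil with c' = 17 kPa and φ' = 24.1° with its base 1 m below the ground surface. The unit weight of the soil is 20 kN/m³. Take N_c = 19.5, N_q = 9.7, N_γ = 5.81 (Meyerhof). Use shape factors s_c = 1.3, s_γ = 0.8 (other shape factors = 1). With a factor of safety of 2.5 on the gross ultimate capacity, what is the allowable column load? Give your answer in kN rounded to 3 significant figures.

q = γ·D_f = 20 × 1 = 20 kPa.
c·N_c·s_c = 17 × 19.5 × 1.3 = 430.95 kPa
q·N_q = 20 × 9.7 = 194 kPa
0.5·γ·B·N_γ·s_γ = 0.5 × 20 × 2.2 × 5.81 × 0.8 = 102.26 kPa
q_ult = 430.95 + 194 + 102.26 = 727.21 kPa.
Gross allowable pressure q_all = 727.21 / 2.5 = 290.88 kPa.
Footing area = 4.84 m², so allowable column load = 290.88 × 4.84 = 1407.9 kN.

P_all ≈ 1410 kN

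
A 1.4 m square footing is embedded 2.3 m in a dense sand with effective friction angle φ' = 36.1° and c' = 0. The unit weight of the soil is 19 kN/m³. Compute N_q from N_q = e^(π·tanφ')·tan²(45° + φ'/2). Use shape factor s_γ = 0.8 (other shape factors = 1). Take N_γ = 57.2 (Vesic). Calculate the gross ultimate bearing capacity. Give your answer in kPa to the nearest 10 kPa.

q_ult ≈ 2280 kPa

tan36.1° = 0.7292, so N_q = e^(π×0.7292)·tan²(63.05°) = 9.884 × 3.869 = 38.24.
q = γ·D_f = 19 × 2.3 = 43.7 kPa.
q·N_q = 43.7 × 38.235 = 1670.9 kPa
0.5·γ·B·N_γ·s_γ = 0.5 × 19 × 1.4 × 57.2 × 0.8 = 608.61 kPa
q_ult = 1670.9 + 608.61 = 2279.5 kPa.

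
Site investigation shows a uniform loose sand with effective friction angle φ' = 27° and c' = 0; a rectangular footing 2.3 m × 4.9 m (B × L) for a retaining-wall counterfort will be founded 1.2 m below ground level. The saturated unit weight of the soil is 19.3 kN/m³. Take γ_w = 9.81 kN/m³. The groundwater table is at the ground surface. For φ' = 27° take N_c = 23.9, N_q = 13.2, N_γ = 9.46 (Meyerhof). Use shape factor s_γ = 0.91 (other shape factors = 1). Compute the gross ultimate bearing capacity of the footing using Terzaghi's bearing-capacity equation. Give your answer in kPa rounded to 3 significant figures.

Water table at ground surface, so effective unit weight γ' = 19.3 − 9.81 = 9.49 kN/m³ is used throughout; overburden q = 9.49 × 1.2 = 11.388 kPa; the same γ' applies in the ½γBN_γ term.
Surcharge term q·N_q = 11.388 × 13.2 = 150.32 kPa; self-weight term 0.5·γ·B·N_γ·s_γ = 0.5 × 9.49 × 2.3 × 9.46 × 0.91 = 93.95 kPa.
q_ult = 150.32 + 93.95 = 244.27 kPa.

q_ult ≈ 244 kPa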